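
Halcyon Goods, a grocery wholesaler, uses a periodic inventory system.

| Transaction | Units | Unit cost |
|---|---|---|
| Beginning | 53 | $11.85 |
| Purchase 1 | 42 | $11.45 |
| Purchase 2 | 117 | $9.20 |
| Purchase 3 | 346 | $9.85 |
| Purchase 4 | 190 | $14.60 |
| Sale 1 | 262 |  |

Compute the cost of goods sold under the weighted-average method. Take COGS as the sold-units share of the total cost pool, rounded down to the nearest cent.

Sale 1, sell 262: 262/748 × $8,367.45 → $2,930.84
Ending inventory (cost pool remaining) = $5,436.61
Check: goods available $8,367.45 = COGS $2,930.84 + ending $5,436.61

COGS = $2,930.84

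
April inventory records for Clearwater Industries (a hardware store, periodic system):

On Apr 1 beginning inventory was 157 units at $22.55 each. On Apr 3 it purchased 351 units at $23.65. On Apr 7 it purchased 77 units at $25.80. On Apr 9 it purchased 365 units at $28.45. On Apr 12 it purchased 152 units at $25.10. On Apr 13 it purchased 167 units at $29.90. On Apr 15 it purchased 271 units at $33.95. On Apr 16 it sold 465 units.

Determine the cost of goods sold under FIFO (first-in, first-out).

Apr 16, 465 sold [FIFO — oldest first]: 157 @ $22.55 + 308 @ $23.65 = $10,824.55
Ending inventory: 43 @ $23.65 + 77 @ $25.80 + 365 @ $28.45 + 152 @ $25.10 + 167 @ $29.90 + 271 @ $33.95 = $31,396.75
Check: goods available $42,221.30 = COGS $10,824.55 + ending $31,396.75

COGS = $10,824.55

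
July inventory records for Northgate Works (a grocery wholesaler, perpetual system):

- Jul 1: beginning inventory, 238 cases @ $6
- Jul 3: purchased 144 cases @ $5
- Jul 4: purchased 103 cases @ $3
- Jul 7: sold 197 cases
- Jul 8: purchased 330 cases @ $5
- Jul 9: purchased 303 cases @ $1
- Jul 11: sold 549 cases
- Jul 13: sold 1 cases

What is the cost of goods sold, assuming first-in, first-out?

COGS = $3,767

Jul 7, 197 sold [FIFO — oldest first]: 197 @ $6 = $1,182
Jul 11, 549 sold [FIFO — oldest first]: 41 @ $6 + 144 @ $5 + 103 @ $3 + 261 @ $5 = $2,580
Jul 13, 1 sold [FIFO — oldest first]: 1 @ $5 = $5
Total COGS = $1,182 + $2,580 + $5 = $3,767
Ending inventory: 68 @ $5 + 303 @ $1 = $643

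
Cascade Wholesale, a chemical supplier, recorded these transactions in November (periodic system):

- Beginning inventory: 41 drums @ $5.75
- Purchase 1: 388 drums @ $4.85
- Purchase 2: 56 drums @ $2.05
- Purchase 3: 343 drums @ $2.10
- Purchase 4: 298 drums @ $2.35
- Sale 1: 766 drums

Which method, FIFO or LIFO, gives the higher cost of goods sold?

FIFO

FIFO COGS: 41 @ $5.75 + 388 @ $4.85 + 56 @ $2.05 + 281 @ $2.10 = $2,822.45
LIFO COGS: 298 @ $2.35 + 343 @ $2.10 + 56 @ $2.05 + 69 @ $4.85 = $1,870.05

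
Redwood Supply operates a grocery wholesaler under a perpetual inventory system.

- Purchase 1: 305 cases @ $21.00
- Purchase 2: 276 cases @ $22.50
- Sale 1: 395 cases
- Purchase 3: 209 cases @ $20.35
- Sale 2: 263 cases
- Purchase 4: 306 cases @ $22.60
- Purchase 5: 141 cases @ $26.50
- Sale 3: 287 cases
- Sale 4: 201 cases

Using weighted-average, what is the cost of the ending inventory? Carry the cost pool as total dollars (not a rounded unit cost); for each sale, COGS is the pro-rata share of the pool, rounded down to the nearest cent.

Ending inventory = $2,109.67

After Purchase 1: 305 on hand, pool $6,405.00 (≈ $21.0000 each)
After Purchase 2: 581 on hand, pool $12,615.00 (≈ $21.7126 each)
Sale 1, sell 395: 395/581 × $12,615.00 → $8,576.46
After Purchase 3: 395 on hand, pool $8,291.69 (≈ $20.9916 each)
Sale 2, sell 263: 263/395 × $8,291.69 → $5,520.79
After Purchase 4: 438 on hand, pool $9,686.50 (≈ $22.1153 each)
After Purchase 5: 579 on hand, pool $13,423.00 (≈ $23.1831 each)
Sale 3, sell 287: 287/579 × $13,423.00 → $6,653.54
Sale 4, sell 201: 201/292 × $6,769.46 → $4,659.79
Total COGS = $8,576.46 + $5,520.79 + $6,653.54 + $4,659.79 = $25,410.58
Ending inventory (cost pool remaining) = $2,109.67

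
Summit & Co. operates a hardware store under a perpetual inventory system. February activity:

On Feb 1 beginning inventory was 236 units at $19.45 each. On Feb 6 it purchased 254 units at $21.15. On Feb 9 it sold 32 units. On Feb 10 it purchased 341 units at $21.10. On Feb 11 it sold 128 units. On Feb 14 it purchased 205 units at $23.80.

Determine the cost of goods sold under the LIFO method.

COGS = $3,377.60

Feb 9, 32 sold [LIFO — newest first]: 32 @ $21.15 = $676.80
Feb 11, 128 sold [LIFO — newest first]: 128 @ $21.10 = $2,700.80
Total COGS = $676.80 + $2,700.80 = $3,377.60
Ending inventory: 236 @ $19.45 + 222 @ $21.15 + 213 @ $21.10 + 205 @ $23.80 = $18,658.80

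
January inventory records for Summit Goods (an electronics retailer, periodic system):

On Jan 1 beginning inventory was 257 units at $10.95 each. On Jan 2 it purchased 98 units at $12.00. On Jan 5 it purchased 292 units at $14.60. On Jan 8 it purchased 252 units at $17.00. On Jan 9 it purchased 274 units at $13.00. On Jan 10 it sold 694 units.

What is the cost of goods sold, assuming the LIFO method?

Jan 10, 694 sold [LIFO — newest first]: 274 @ $13.00 + 252 @ $17.00 + 168 @ $14.60 = $10,298.80
Ending inventory: 257 @ $10.95 + 98 @ $12.00 + 124 @ $14.60 = $5,800.55
Check: goods available $16,099.35 = COGS $10,298.80 + ending $5,800.55

COGS = $10,298.80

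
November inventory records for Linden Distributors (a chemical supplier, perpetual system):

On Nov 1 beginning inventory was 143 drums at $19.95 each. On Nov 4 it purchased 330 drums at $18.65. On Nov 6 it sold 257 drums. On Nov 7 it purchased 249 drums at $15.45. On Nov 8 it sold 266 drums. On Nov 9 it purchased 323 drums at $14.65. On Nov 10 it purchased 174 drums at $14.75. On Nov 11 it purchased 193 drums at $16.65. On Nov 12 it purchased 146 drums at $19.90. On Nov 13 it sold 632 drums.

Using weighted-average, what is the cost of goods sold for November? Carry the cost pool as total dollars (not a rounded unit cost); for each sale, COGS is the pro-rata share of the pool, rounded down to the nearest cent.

After Nov 1: 143 on hand, pool $2,852.85 (≈ $19.9500 each)
After Nov 4: 473 on hand, pool $9,007.35 (≈ $19.0430 each)
Nov 6, sell 257: 257/473 × $9,007.35 → $4,894.05
After Nov 7: 465 on hand, pool $7,960.35 (≈ $17.1190 each)
Nov 8, sell 266: 266/465 × $7,960.35 → $4,553.66
After Nov 9: 522 on hand, pool $8,138.64 (≈ $15.5913 each)
After Nov 10: 696 on hand, pool $10,705.14 (≈ $15.3809 each)
After Nov 11: 889 on hand, pool $13,918.59 (≈ $15.6565 each)
After Nov 12: 1035 on hand, pool $16,823.99 (≈ $16.2551 each)
Nov 13, sell 632: 632/1035 × $16,823.99 → $10,273.19
Total COGS = $4,894.05 + $4,553.66 + $10,273.19 = $19,720.90
Ending inventory (cost pool remaining) = $6,550.80
Check: goods available $26,271.70 = COGS $19,720.90 + ending $6,550.80

COGS = $19,720.90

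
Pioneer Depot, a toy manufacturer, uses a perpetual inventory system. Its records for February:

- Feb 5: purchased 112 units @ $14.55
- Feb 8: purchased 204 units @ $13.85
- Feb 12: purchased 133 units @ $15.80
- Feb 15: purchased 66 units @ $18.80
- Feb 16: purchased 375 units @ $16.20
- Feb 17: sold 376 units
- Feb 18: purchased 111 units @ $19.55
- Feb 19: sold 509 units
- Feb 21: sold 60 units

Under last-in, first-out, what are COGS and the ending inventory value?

COGS = $15,227.45; ending inventory = $814.80

Feb 17, 376 sold [LIFO — newest first]: 375 @ $16.20 + 1 @ $18.80 = $6,093.80
Feb 19, 509 sold [LIFO — newest first]: 111 @ $19.55 + 65 @ $18.80 + 133 @ $15.80 + 200 @ $13.85 = $8,263.45
Feb 21, 60 sold [LIFO — newest first]: 4 @ $13.85 + 56 @ $14.55 = $870.20
Total COGS = $6,093.80 + $8,263.45 + $870.20 = $15,227.45
Ending inventory: 56 @ $14.55 = $814.80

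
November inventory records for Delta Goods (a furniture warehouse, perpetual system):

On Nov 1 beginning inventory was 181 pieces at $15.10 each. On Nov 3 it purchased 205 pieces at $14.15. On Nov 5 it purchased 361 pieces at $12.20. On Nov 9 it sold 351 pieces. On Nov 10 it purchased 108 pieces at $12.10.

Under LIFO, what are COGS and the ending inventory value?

COGS = $4,282.20; ending inventory = $7,062.65

Nov 9, 351 sold [LIFO — newest first]: 351 @ $12.20 = $4,282.20
Ending inventory: 181 @ $15.10 + 205 @ $14.15 + 10 @ $12.20 + 108 @ $12.10 = $7,062.65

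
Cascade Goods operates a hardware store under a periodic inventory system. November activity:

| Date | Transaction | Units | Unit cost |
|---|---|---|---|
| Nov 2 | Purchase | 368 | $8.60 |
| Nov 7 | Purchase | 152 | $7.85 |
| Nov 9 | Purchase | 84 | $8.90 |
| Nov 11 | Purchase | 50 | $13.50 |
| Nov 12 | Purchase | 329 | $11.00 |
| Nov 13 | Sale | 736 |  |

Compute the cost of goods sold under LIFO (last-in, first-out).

COGS = $7,275.40

Nov 13, 736 sold [LIFO — newest first]: 329 @ $11.00 + 50 @ $13.50 + 84 @ $8.90 + 152 @ $7.85 + 121 @ $8.60 = $7,275.40
Ending inventory: 247 @ $8.60 = $2,124.20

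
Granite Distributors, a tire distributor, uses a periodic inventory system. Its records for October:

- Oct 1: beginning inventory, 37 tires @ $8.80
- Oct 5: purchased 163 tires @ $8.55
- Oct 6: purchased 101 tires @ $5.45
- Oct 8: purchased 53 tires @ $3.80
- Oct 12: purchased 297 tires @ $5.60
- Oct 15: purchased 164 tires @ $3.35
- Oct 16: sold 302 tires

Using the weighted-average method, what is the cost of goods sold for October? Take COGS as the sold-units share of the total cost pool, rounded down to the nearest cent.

COGS = $1,735.55

Oct 16, sell 302: 302/815 × $4,683.70 → $1,735.55
Ending inventory (cost pool remaining) = $2,948.15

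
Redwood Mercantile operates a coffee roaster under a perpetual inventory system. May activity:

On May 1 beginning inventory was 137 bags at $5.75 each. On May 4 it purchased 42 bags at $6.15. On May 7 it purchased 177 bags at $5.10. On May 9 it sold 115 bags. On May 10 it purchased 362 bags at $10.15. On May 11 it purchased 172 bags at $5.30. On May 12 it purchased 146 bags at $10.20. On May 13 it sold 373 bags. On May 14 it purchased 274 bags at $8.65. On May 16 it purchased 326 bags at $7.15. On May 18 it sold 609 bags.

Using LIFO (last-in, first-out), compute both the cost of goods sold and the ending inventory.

COGS = $8,337.90; ending inventory = $4,386.95

May 9, 115 sold [LIFO — newest first]: 115 @ $5.10 = $586.50
May 13, 373 sold [LIFO — newest first]: 146 @ $10.20 + 172 @ $5.30 + 55 @ $10.15 = $2,959.05
May 18, 609 sold [LIFO — newest first]: 326 @ $7.15 + 274 @ $8.65 + 9 @ $10.15 = $4,792.35
Total COGS = $586.50 + $2,959.05 + $4,792.35 = $8,337.90
Ending inventory: 137 @ $5.75 + 42 @ $6.15 + 62 @ $5.10 + 298 @ $10.15 = $4,386.95
Check: goods available $12,724.85 = COGS $8,337.90 + ending $4,386.95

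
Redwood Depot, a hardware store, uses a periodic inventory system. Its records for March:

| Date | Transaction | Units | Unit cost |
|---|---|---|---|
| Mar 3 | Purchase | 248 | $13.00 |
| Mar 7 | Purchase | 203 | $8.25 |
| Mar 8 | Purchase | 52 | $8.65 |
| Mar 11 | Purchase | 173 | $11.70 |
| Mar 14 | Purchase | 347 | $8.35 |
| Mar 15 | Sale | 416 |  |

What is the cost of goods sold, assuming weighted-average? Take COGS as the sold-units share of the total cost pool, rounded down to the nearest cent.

COGS = $4,176.30

Mar 15, sell 416: 416/1023 × $10,270.10 → $4,176.30
Ending inventory (cost pool remaining) = $6,093.80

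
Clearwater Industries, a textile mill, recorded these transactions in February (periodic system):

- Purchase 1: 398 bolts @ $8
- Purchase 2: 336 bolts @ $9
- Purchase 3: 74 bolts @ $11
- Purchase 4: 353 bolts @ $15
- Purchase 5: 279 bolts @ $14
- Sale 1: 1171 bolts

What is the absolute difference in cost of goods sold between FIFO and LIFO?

FIFO COGS: 398 @ $8 + 336 @ $9 + 74 @ $11 + 353 @ $15 + 10 @ $14 = $12,457
LIFO COGS: 279 @ $14 + 353 @ $15 + 74 @ $11 + 336 @ $9 + 129 @ $8 = $14,071
Difference = |$12,457 − $14,071| = $1,614

$1,614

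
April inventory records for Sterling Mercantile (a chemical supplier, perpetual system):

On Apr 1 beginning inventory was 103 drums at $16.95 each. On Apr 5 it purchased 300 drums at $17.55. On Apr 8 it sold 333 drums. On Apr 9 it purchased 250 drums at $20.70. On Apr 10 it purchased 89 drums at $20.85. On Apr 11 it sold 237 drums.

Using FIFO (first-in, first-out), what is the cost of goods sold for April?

COGS = $10,467.75

Apr 8, 333 sold [FIFO — oldest first]: 103 @ $16.95 + 230 @ $17.55 = $5,782.35
Apr 11, 237 sold [FIFO — oldest first]: 70 @ $17.55 + 167 @ $20.70 = $4,685.40
Total COGS = $5,782.35 + $4,685.40 = $10,467.75
Ending inventory: 83 @ $20.70 + 89 @ $20.85 = $3,573.75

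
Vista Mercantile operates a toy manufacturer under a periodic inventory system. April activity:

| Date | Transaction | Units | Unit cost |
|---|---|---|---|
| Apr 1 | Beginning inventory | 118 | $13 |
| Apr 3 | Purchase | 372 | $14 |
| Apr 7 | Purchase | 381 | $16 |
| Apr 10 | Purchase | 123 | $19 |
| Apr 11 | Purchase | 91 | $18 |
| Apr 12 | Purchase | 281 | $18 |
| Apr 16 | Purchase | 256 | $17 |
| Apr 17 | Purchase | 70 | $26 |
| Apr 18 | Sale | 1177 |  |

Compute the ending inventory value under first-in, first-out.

Ending inventory = $9,574

Apr 18, 1177 sold [FIFO — oldest first]: 118 @ $13 + 372 @ $14 + 381 @ $16 + 123 @ $19 + 91 @ $18 + 92 @ $18 = $18,469
Ending inventory: 189 @ $18 + 256 @ $17 + 70 @ $26 = $9,574
Check: goods available $28,043 = COGS $18,469 + ending $9,574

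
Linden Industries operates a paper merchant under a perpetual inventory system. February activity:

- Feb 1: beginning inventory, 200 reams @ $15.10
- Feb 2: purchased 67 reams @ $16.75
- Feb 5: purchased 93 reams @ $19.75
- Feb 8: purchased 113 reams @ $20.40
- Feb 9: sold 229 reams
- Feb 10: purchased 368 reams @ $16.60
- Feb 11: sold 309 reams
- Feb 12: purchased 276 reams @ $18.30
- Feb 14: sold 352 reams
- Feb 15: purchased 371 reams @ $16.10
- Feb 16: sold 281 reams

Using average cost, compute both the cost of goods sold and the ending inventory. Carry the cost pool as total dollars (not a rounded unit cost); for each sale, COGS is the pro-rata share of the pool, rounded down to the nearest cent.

After Feb 1: 200 on hand, pool $3,020.00 (≈ $15.1000 each)
After Feb 2: 267 on hand, pool $4,142.25 (≈ $15.5140 each)
After Feb 5: 360 on hand, pool $5,979.00 (≈ $16.6083 each)
After Feb 8: 473 on hand, pool $8,284.20 (≈ $17.5142 each)
Feb 9, sell 229: 229/473 × $8,284.20 → $4,010.74
After Feb 10: 612 on hand, pool $10,382.26 (≈ $16.9645 each)
Feb 11, sell 309: 309/612 × $10,382.26 → $5,242.02
After Feb 12: 579 on hand, pool $10,191.04 (≈ $17.6011 each)
Feb 14, sell 352: 352/579 × $10,191.04 → $6,195.58
After Feb 15: 598 on hand, pool $9,968.56 (≈ $16.6698 each)
Feb 16, sell 281: 281/598 × $9,968.56 → $4,684.22
Total COGS = $4,010.74 + $5,242.02 + $6,195.58 + $4,684.22 = $20,132.56
Ending inventory (cost pool remaining) = $5,284.34
Check: goods available $25,416.90 = COGS $20,132.56 + ending $5,284.34

COGS = $20,132.56; ending inventory = $5,284.34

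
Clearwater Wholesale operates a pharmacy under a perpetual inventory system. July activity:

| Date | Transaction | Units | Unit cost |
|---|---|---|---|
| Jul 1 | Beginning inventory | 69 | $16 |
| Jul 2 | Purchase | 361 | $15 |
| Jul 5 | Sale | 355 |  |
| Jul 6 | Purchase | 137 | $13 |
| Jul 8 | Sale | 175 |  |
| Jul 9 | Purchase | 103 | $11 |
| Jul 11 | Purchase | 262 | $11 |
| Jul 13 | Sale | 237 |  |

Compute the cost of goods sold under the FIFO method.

Jul 5, 355 sold [FIFO — oldest first]: 69 @ $16 + 286 @ $15 = $5,394
Jul 8, 175 sold [FIFO — oldest first]: 75 @ $15 + 100 @ $13 = $2,425
Jul 13, 237 sold [FIFO — oldest first]: 37 @ $13 + 103 @ $11 + 97 @ $11 = $2,681
Total COGS = $5,394 + $2,425 + $2,681 = $10,500
Ending inventory: 165 @ $11 = $1,815

COGS = $10,500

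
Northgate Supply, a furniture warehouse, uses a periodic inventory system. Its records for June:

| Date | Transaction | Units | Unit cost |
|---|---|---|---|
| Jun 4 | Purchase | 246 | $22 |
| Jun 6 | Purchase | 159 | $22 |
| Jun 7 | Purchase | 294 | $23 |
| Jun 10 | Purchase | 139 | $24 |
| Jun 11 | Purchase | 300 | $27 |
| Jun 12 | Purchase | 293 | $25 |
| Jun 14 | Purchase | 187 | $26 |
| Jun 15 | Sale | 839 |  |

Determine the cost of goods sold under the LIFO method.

COGS = $21,703

Jun 15, 839 sold [LIFO — newest first]: 187 @ $26 + 293 @ $25 + 300 @ $27 + 59 @ $24 = $21,703
Ending inventory: 246 @ $22 + 159 @ $22 + 294 @ $23 + 80 @ $24 = $17,592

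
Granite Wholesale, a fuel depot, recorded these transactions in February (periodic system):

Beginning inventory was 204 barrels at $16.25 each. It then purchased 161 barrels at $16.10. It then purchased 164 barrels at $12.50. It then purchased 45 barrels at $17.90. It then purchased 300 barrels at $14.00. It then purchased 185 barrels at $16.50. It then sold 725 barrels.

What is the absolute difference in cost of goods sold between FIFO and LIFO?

FIFO COGS: 204 @ $16.25 + 161 @ $16.10 + 164 @ $12.50 + 45 @ $17.90 + 151 @ $14.00 = $10,876.60
LIFO COGS: 185 @ $16.50 + 300 @ $14.00 + 45 @ $17.90 + 164 @ $12.50 + 31 @ $16.10 = $10,607.10
Difference = |$10,876.60 − $10,607.10| = $269.50

$269.50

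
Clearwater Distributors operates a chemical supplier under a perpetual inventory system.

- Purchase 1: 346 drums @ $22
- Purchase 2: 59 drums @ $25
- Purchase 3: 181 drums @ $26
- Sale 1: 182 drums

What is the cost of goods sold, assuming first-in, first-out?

COGS = $4,004

Sale 1 (182) [FIFO — oldest first]: 182 @ $22 = $4,004
Ending inventory: 164 @ $22 + 59 @ $25 + 181 @ $26 = $9,789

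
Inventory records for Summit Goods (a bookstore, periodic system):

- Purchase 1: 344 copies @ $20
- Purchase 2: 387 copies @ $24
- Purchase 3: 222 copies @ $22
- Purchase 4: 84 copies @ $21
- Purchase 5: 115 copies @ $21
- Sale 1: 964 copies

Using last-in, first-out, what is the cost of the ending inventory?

Ending inventory = $3,760

Sale 1 (964) [LIFO — newest first]: 115 @ $21 + 84 @ $21 + 222 @ $22 + 387 @ $24 + 156 @ $20 = $21,471
Ending inventory: 188 @ $20 = $3,760
Check: goods available $25,231 = COGS $21,471 + ending $3,760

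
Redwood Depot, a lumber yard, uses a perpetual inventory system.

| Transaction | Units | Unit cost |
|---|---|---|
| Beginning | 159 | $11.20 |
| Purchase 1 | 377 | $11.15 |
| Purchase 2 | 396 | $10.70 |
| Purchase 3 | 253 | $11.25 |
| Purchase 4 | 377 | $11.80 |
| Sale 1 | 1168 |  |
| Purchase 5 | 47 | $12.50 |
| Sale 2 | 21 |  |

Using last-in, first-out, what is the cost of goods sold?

Sale 1 (1168) [LIFO — newest first]: 377 @ $11.80 + 253 @ $11.25 + 396 @ $10.70 + 142 @ $11.15 = $13,115.35
Sale 2 (21) [LIFO — newest first]: 21 @ $12.50 = $262.50
Total COGS = $13,115.35 + $262.50 = $13,377.85
Ending inventory: 159 @ $11.20 + 235 @ $11.15 + 26 @ $12.50 = $4,726.05

COGS = $13,377.85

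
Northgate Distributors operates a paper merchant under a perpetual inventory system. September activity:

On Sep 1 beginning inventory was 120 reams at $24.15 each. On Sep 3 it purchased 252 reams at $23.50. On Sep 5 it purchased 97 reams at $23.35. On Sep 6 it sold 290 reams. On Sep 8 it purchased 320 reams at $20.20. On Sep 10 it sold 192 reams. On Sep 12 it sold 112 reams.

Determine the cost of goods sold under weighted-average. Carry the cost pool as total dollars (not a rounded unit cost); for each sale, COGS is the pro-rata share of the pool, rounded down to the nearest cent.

COGS = $13,369.64

After Sep 1: 120 on hand, pool $2,898.00 (≈ $24.1500 each)
After Sep 3: 372 on hand, pool $8,820.00 (≈ $23.7097 each)
After Sep 5: 469 on hand, pool $11,084.95 (≈ $23.6353 each)
Sep 6, sell 290: 290/469 × $11,084.95 → $6,854.23
After Sep 8: 499 on hand, pool $10,694.72 (≈ $21.4323 each)
Sep 10, sell 192: 192/499 × $10,694.72 → $4,115.00
Sep 12, sell 112: 112/307 × $6,579.72 → $2,400.41
Total COGS = $6,854.23 + $4,115.00 + $2,400.41 = $13,369.64
Ending inventory (cost pool remaining) = $4,179.31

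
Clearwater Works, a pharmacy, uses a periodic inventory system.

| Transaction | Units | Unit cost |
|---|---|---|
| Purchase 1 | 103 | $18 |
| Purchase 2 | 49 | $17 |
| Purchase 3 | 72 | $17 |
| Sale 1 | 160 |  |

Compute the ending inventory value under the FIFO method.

Sale 1 (160) [FIFO — oldest first]: 103 @ $18 + 49 @ $17 + 8 @ $17 = $2,823
Ending inventory: 64 @ $17 = $1,088

Ending inventory = $1,088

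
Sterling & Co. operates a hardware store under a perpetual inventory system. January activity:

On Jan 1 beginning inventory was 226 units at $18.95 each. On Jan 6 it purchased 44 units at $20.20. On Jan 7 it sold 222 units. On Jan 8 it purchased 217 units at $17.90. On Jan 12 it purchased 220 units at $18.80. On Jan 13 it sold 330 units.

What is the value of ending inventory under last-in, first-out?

Jan 7, 222 sold [LIFO — newest first]: 44 @ $20.20 + 178 @ $18.95 = $4,261.90
Jan 13, 330 sold [LIFO — newest first]: 220 @ $18.80 + 110 @ $17.90 = $6,105.00
Total COGS = $4,261.90 + $6,105.00 = $10,366.90
Ending inventory: 48 @ $18.95 + 107 @ $17.90 = $2,824.90
Check: goods available $13,191.80 = COGS $10,366.90 + ending $2,824.90

Ending inventory = $2,824.90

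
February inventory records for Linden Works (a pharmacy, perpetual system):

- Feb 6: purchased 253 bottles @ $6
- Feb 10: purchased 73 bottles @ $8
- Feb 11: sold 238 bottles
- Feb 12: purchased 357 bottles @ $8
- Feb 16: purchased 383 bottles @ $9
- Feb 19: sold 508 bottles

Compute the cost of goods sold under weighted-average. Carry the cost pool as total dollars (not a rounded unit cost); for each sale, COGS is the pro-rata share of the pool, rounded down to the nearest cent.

After Feb 6: 253 on hand, pool $1,518.00 (≈ $6.0000 each)
After Feb 10: 326 on hand, pool $2,102.00 (≈ $6.4479 each)
Feb 11, sell 238: 238/326 × $2,102.00 → $1,534.58
After Feb 12: 445 on hand, pool $3,423.42 (≈ $7.6931 each)
After Feb 16: 828 on hand, pool $6,870.42 (≈ $8.2976 each)
Feb 19, sell 508: 508/828 × $6,870.42 → $4,215.18
Total COGS = $1,534.58 + $4,215.18 = $5,749.76
Ending inventory (cost pool remaining) = $2,655.24

COGS = $5,749.76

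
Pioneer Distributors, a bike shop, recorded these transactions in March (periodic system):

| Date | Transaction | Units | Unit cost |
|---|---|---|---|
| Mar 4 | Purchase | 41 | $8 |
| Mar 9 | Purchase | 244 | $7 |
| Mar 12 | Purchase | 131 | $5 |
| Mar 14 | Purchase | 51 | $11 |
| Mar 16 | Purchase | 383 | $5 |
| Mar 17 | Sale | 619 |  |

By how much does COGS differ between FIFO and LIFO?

FIFO COGS: 41 @ $8 + 244 @ $7 + 131 @ $5 + 51 @ $11 + 152 @ $5 = $4,012
LIFO COGS: 383 @ $5 + 51 @ $11 + 131 @ $5 + 54 @ $7 = $3,509
Difference = |$4,012 − $3,509| = $503

$503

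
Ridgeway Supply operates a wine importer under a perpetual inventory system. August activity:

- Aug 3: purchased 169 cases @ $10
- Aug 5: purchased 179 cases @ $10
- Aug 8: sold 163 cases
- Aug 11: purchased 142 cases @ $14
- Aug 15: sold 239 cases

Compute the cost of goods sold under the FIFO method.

Aug 8, 163 sold [FIFO — oldest first]: 163 @ $10 = $1,630
Aug 15, 239 sold [FIFO — oldest first]: 6 @ $10 + 179 @ $10 + 54 @ $14 = $2,606
Total COGS = $1,630 + $2,606 = $4,236
Ending inventory: 88 @ $14 = $1,232

COGS = $4,236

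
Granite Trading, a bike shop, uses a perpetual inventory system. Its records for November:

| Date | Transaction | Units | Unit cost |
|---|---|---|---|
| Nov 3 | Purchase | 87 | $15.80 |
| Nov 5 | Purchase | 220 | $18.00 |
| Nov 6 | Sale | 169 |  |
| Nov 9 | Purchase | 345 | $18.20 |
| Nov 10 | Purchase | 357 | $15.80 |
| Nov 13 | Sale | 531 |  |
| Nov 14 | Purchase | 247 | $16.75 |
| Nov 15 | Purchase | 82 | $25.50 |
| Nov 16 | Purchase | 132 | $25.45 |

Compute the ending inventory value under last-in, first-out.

Nov 6, 169 sold [LIFO — newest first]: 169 @ $18.00 = $3,042.00
Nov 13, 531 sold [LIFO — newest first]: 357 @ $15.80 + 174 @ $18.20 = $8,807.40
Total COGS = $3,042.00 + $8,807.40 = $11,849.40
Ending inventory: 87 @ $15.80 + 51 @ $18.00 + 171 @ $18.20 + 247 @ $16.75 + 82 @ $25.50 + 132 @ $25.45 = $14,992.45

Ending inventory = $14,992.45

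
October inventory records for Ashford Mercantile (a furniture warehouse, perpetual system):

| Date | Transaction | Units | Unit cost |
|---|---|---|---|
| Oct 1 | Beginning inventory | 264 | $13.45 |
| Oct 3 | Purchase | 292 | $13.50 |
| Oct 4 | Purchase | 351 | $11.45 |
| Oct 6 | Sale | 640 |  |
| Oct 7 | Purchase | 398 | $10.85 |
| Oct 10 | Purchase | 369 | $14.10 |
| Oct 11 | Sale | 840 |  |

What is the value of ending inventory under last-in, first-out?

Oct 6, 640 sold [LIFO — newest first]: 351 @ $11.45 + 289 @ $13.50 = $7,920.45
Oct 11, 840 sold [LIFO — newest first]: 369 @ $14.10 + 398 @ $10.85 + 3 @ $13.50 + 70 @ $13.45 = $10,503.20
Total COGS = $7,920.45 + $10,503.20 = $18,423.65
Ending inventory: 194 @ $13.45 = $2,609.30

Ending inventory = $2,609.30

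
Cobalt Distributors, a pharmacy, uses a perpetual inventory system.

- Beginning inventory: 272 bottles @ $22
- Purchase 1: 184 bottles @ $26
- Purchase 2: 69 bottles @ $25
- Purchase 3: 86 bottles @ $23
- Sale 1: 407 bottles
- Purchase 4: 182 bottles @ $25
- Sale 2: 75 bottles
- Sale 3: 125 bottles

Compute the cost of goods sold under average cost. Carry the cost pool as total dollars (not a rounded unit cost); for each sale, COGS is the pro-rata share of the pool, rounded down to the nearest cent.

After Beginning: 272 on hand, pool $5,984.00 (≈ $22.0000 each)
After Purchase 1: 456 on hand, pool $10,768.00 (≈ $23.6140 each)
After Purchase 2: 525 on hand, pool $12,493.00 (≈ $23.7962 each)
After Purchase 3: 611 on hand, pool $14,471.00 (≈ $23.6841 each)
Sale 1, sell 407: 407/611 × $14,471.00 → $9,639.43
After Purchase 4: 386 on hand, pool $9,381.57 (≈ $24.3046 each)
Sale 2, sell 75: 75/386 × $9,381.57 → $1,822.84
Sale 3, sell 125: 125/311 × $7,558.73 → $3,038.07
Total COGS = $9,639.43 + $1,822.84 + $3,038.07 = $14,500.34
Ending inventory (cost pool remaining) = $4,520.66

COGS = $14,500.34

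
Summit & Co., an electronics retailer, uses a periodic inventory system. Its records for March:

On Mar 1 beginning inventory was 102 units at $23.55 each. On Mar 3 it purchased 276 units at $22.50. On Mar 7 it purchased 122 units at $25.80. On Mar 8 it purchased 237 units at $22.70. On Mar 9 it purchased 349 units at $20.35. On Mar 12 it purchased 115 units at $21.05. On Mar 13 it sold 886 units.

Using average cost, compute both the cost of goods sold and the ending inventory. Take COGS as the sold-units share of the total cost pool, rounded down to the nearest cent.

COGS = $19,669.42; ending inventory = $6,993.08

Mar 13, sell 886: 886/1201 × $26,662.50 → $19,669.42
Ending inventory (cost pool remaining) = $6,993.08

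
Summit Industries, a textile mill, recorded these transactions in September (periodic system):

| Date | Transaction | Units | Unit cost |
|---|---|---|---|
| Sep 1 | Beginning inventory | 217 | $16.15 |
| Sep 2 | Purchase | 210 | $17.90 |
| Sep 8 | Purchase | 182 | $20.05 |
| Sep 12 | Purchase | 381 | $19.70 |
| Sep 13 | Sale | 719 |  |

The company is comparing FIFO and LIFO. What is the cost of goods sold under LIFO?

FIFO COGS: 217 @ $16.15 + 210 @ $17.90 + 182 @ $20.05 + 110 @ $19.70 = $13,079.65
LIFO COGS: 381 @ $19.70 + 182 @ $20.05 + 156 @ $17.90 = $13,947.20

COGS = $13,947.20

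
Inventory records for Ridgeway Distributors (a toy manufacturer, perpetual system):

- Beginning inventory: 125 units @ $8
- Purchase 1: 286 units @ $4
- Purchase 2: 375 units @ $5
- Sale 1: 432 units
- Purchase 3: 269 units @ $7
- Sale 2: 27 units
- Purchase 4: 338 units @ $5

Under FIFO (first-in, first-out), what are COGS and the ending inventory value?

COGS = $2,384; ending inventory = $5,208

Sale 1 (432) [FIFO — oldest first]: 125 @ $8 + 286 @ $4 + 21 @ $5 = $2,249
Sale 2 (27) [FIFO — oldest first]: 27 @ $5 = $135
Total COGS = $2,249 + $135 = $2,384
Ending inventory: 327 @ $5 + 269 @ $7 + 338 @ $5 = $5,208
Check: goods available $7,592 = COGS $2,384 + ending $5,208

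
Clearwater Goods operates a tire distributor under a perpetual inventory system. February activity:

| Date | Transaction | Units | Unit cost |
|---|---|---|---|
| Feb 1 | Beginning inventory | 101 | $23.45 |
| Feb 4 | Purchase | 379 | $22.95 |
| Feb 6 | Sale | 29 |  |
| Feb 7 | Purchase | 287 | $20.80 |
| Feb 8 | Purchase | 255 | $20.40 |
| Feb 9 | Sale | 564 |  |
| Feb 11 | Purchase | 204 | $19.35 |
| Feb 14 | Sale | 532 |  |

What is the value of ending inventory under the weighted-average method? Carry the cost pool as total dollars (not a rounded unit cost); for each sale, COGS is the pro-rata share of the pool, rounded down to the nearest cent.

Ending inventory = $2,116.69

After Feb 1: 101 on hand, pool $2,368.45 (≈ $23.4500 each)
After Feb 4: 480 on hand, pool $11,066.50 (≈ $23.0552 each)
Feb 6, sell 29: 29/480 × $11,066.50 → $668.60
After Feb 7: 738 on hand, pool $16,367.50 (≈ $22.1782 each)
After Feb 8: 993 on hand, pool $21,569.50 (≈ $21.7216 each)
Feb 9, sell 564: 564/993 × $21,569.50 → $12,250.95
After Feb 11: 633 on hand, pool $13,265.95 (≈ $20.9573 each)
Feb 14, sell 532: 532/633 × $13,265.95 → $11,149.26
Total COGS = $668.60 + $12,250.95 + $11,149.26 = $24,068.81
Ending inventory (cost pool remaining) = $2,116.69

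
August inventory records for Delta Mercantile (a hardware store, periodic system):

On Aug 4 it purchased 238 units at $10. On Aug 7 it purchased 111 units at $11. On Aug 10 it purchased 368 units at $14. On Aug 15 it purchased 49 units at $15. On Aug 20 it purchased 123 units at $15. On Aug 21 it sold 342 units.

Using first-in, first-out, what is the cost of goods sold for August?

Aug 21, 342 sold [FIFO — oldest first]: 238 @ $10 + 104 @ $11 = $3,524
Ending inventory: 7 @ $11 + 368 @ $14 + 49 @ $15 + 123 @ $15 = $7,809

COGS = $3,524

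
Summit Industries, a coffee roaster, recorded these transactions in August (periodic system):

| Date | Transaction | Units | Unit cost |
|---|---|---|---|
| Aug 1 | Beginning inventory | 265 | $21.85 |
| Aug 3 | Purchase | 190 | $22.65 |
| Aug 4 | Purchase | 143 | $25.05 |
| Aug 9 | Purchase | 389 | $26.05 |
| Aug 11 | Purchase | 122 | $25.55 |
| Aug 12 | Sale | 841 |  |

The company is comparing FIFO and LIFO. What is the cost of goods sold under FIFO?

COGS = $20,006.05

FIFO COGS: 265 @ $21.85 + 190 @ $22.65 + 143 @ $25.05 + 243 @ $26.05 = $20,006.05
LIFO COGS: 122 @ $25.55 + 389 @ $26.05 + 143 @ $25.05 + 187 @ $22.65 = $21,068.25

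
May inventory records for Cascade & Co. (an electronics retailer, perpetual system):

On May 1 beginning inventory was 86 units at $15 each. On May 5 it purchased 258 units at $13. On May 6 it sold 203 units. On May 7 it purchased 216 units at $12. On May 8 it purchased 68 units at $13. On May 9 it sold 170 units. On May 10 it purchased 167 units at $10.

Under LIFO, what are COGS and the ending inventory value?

May 6, 203 sold [LIFO — newest first]: 203 @ $13 = $2,639
May 9, 170 sold [LIFO — newest first]: 68 @ $13 + 102 @ $12 = $2,108
Total COGS = $2,639 + $2,108 = $4,747
Ending inventory: 86 @ $15 + 55 @ $13 + 114 @ $12 + 167 @ $10 = $5,043

COGS = $4,747; ending inventory = $5,043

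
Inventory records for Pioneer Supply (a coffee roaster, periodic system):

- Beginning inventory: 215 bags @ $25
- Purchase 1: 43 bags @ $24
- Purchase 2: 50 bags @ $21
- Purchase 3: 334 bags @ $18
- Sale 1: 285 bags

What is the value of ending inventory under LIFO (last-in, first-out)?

Ending inventory = $8,339

Sale 1 (285) [LIFO — newest first]: 285 @ $18 = $5,130
Ending inventory: 215 @ $25 + 43 @ $24 + 50 @ $21 + 49 @ $18 = $8,339
Check: goods available $13,469 = COGS $5,130 + ending $8,339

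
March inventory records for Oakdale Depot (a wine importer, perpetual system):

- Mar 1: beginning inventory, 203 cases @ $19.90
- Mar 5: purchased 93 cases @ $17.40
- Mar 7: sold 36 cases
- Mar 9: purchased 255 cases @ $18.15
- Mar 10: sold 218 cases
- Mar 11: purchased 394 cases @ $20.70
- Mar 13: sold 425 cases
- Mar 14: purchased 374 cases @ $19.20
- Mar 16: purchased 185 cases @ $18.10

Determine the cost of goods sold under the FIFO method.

COGS = $12,935.75

Mar 7, 36 sold [FIFO — oldest first]: 36 @ $19.90 = $716.40
Mar 10, 218 sold [FIFO — oldest first]: 167 @ $19.90 + 51 @ $17.40 = $4,210.70
Mar 13, 425 sold [FIFO — oldest first]: 42 @ $17.40 + 255 @ $18.15 + 128 @ $20.70 = $8,008.65
Total COGS = $716.40 + $4,210.70 + $8,008.65 = $12,935.75
Ending inventory: 266 @ $20.70 + 374 @ $19.20 + 185 @ $18.10 = $16,035.50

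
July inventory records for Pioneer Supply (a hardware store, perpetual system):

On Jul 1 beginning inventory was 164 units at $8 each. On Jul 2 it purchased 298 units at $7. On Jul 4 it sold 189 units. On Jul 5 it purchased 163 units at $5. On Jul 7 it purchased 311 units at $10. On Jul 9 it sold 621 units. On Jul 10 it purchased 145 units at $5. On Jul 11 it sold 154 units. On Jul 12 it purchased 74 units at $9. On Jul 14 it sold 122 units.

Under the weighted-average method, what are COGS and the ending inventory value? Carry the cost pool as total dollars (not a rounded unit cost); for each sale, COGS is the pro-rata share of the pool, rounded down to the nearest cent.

COGS = $8,204.24; ending inventory = $509.76

After Jul 1: 164 on hand, pool $1,312.00 (≈ $8.0000 each)
After Jul 2: 462 on hand, pool $3,398.00 (≈ $7.3550 each)
Jul 4, sell 189: 189/462 × $3,398.00 → $1,390.09
After Jul 5: 436 on hand, pool $2,822.91 (≈ $6.4746 each)
After Jul 7: 747 on hand, pool $5,932.91 (≈ $7.9423 each)
Jul 9, sell 621: 621/747 × $5,932.91 → $4,932.17
After Jul 10: 271 on hand, pool $1,725.74 (≈ $6.3680 each)
Jul 11, sell 154: 154/271 × $1,725.74 → $980.67
After Jul 12: 191 on hand, pool $1,411.07 (≈ $7.3878 each)
Jul 14, sell 122: 122/191 × $1,411.07 → $901.31
Total COGS = $1,390.09 + $4,932.17 + $980.67 + $901.31 = $8,204.24
Ending inventory (cost pool remaining) = $509.76
Check: goods available $8,714.00 = COGS $8,204.24 + ending $509.76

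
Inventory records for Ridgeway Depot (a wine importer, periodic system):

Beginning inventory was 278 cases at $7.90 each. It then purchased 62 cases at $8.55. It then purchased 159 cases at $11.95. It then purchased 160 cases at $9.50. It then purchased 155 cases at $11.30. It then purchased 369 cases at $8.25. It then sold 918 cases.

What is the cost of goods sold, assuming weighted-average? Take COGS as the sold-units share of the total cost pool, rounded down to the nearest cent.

COGS = $8,490.99

Sale 1, sell 918: 918/1183 × $10,942.10 → $8,490.99
Ending inventory (cost pool remaining) = $2,451.11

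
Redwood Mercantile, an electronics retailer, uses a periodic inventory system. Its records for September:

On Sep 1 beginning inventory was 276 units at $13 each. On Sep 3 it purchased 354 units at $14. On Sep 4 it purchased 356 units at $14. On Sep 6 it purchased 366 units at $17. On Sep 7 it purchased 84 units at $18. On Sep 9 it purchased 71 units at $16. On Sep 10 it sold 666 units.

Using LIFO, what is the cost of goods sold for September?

COGS = $10,900

Sep 10, 666 sold [LIFO — newest first]: 71 @ $16 + 84 @ $18 + 366 @ $17 + 145 @ $14 = $10,900
Ending inventory: 276 @ $13 + 354 @ $14 + 211 @ $14 = $11,498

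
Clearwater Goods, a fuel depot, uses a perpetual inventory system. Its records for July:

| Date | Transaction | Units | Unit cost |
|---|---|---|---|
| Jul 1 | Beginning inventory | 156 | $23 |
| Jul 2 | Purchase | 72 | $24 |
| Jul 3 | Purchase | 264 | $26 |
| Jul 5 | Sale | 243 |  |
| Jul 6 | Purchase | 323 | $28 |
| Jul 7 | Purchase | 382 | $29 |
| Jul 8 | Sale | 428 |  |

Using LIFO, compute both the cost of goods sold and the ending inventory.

COGS = $18,684; ending inventory = $13,618

Jul 5, 243 sold [LIFO — newest first]: 243 @ $26 = $6,318
Jul 8, 428 sold [LIFO — newest first]: 382 @ $29 + 46 @ $28 = $12,366
Total COGS = $6,318 + $12,366 = $18,684
Ending inventory: 156 @ $23 + 72 @ $24 + 21 @ $26 + 277 @ $28 = $13,618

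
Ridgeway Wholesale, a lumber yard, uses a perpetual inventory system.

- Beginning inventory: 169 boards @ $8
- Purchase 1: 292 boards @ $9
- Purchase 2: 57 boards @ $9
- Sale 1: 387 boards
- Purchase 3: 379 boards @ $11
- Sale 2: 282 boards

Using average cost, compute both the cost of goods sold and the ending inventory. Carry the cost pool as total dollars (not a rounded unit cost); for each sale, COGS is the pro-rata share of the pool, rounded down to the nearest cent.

After Beginning: 169 on hand, pool $1,352.00 (≈ $8.0000 each)
After Purchase 1: 461 on hand, pool $3,980.00 (≈ $8.6334 each)
After Purchase 2: 518 on hand, pool $4,493.00 (≈ $8.6737 each)
Sale 1, sell 387: 387/518 × $4,493.00 → $3,356.73
After Purchase 3: 510 on hand, pool $5,305.27 (≈ $10.4025 each)
Sale 2, sell 282: 282/510 × $5,305.27 → $2,933.50
Total COGS = $3,356.73 + $2,933.50 = $6,290.23
Ending inventory (cost pool remaining) = $2,371.77
Check: goods available $8,662.00 = COGS $6,290.23 + ending $2,371.77

COGS = $6,290.23; ending inventory = $2,371.77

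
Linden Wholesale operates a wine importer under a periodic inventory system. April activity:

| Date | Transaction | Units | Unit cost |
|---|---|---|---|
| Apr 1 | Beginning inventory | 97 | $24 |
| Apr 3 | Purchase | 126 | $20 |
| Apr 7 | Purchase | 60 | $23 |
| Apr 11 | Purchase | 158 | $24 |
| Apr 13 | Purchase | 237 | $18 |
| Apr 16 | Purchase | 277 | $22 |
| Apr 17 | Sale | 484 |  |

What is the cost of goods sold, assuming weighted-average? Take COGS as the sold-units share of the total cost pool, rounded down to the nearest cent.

COGS = $10,328.71

Apr 17, sell 484: 484/955 × $20,380.00 → $10,328.71
Ending inventory (cost pool remaining) = $10,051.29
Check: goods available $20,380.00 = COGS $10,328.71 + ending $10,051.29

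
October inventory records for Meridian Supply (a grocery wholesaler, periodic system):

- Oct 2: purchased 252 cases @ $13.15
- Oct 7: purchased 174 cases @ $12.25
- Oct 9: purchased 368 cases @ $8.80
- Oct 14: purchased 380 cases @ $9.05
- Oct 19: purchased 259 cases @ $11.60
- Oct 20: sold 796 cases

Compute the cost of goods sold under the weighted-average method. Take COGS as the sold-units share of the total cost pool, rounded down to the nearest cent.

COGS = $8,402.77

Oct 20, sell 796: 796/1433 × $15,127.10 → $8,402.77
Ending inventory (cost pool remaining) = $6,724.33
Check: goods available $15,127.10 = COGS $8,402.77 + ending $6,724.33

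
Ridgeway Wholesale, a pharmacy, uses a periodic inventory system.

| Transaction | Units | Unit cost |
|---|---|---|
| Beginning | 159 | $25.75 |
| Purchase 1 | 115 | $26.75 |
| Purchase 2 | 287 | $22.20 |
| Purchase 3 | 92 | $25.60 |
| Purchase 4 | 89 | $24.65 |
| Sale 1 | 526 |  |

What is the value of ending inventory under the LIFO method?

Ending inventory = $5,619.00

Sale 1 (526) [LIFO — newest first]: 89 @ $24.65 + 92 @ $25.60 + 287 @ $22.20 + 58 @ $26.75 = $12,471.95
Ending inventory: 159 @ $25.75 + 57 @ $26.75 = $5,619.00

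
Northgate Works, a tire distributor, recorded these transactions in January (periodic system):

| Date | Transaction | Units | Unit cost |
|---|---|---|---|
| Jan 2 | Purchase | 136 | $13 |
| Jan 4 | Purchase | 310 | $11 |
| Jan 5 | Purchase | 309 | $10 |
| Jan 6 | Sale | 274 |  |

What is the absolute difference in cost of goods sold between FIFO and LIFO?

$546

FIFO COGS: 136 @ $13 + 138 @ $11 = $3,286
LIFO COGS: 274 @ $10 = $2,740
Difference = |$3,286 − $2,740| = $546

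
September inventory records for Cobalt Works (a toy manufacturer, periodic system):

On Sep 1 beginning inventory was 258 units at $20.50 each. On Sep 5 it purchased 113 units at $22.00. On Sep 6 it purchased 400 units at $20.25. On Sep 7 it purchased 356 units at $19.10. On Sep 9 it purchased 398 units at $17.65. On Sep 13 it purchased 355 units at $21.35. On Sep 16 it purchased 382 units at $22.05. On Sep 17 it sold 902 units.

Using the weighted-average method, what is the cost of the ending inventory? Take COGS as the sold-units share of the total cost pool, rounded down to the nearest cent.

Ending inventory = $27,477.57

Sep 17, sell 902: 902/2262 × $45,701.65 → $18,224.08
Ending inventory (cost pool remaining) = $27,477.57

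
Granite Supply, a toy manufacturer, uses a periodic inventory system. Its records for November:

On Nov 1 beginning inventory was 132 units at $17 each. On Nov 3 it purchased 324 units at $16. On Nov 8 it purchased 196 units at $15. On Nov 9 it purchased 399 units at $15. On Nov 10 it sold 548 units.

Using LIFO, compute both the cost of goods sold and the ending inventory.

COGS = $8,220; ending inventory = $8,133

Nov 10, 548 sold [LIFO — newest first]: 399 @ $15 + 149 @ $15 = $8,220
Ending inventory: 132 @ $17 + 324 @ $16 + 47 @ $15 = $8,133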